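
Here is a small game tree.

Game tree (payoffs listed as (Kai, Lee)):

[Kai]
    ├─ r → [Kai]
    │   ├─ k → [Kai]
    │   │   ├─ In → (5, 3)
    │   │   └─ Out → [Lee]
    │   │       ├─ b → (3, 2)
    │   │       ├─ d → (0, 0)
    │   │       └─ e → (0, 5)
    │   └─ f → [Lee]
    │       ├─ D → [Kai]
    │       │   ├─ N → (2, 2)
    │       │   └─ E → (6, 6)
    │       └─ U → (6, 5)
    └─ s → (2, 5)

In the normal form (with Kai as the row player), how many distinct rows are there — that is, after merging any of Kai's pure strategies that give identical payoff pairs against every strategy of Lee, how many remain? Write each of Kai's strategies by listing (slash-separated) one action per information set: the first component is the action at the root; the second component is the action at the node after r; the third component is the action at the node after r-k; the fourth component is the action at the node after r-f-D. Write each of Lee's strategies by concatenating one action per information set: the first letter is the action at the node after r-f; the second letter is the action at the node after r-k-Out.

Kai has 16 pure strategies: r/k/In/N, r/k/In/E, r/k/Out/N, r/k/Out/E, r/f/In/N, r/f/In/E, r/f/Out/N, r/f/Out/E, s/k/In/N, s/k/In/E, s/k/Out/N, s/k/Out/E, s/f/In/N, s/f/In/E, s/f/Out/N, s/f/Out/E. Columns: Db, Dd, De, Ub, Ud, Ue.
{r/k/In/N, r/k/In/E} → row (5,3) (5,3) (5,3) (5,3) (5,3) (5,3)
{r/k/Out/N, r/k/Out/E} → row (3,2) (0,0) (0,5) (3,2) (0,0) (0,5)
{r/f/In/N, r/f/Out/N} → row (2,2) (2,2) (2,2) (6,5) (6,5) (6,5)
{r/f/In/E, r/f/Out/E} → row (6,6) (6,6) (6,6) (6,5) (6,5) (6,5)
{s/k/In/N, s/k/In/E, s/k/Out/N, s/k/Out/E, s/f/In/N, s/f/In/E, s/f/Out/N, s/f/Out/E} → row (2,5) (2,5) (2,5) (2,5) (2,5) (2,5)
That's 5 distinct rows out of 16 strategies.

5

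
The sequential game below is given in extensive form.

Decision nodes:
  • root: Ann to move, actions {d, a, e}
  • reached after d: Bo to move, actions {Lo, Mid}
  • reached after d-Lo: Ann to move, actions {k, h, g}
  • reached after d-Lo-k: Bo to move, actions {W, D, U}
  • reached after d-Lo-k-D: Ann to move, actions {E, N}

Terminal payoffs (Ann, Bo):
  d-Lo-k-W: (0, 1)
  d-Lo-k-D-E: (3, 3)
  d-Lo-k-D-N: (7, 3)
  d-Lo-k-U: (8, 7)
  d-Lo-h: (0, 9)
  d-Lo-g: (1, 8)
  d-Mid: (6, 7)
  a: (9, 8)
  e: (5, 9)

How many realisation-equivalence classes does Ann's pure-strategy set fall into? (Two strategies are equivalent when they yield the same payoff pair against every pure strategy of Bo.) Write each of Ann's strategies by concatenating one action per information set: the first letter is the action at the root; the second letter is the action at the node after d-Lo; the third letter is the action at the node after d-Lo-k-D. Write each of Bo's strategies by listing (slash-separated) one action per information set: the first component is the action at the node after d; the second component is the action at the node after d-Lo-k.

Ann has 18 pure strategies: dkE, dkN, dhE, dhN, dgE, dgN, akE, akN, ahE, ahN, agE, agN, ekE, ekN, ehE, ehN, egE, egN. Columns: Lo/W, Lo/D, Lo/U, Mid/W, Mid/D, Mid/U.
{dkE} → row (0,1) (3,3) (8,7) (6,7) (6,7) (6,7)
{dkN} → row (0,1) (7,3) (8,7) (6,7) (6,7) (6,7)
{dhE, dhN} → row (0,9) (0,9) (0,9) (6,7) (6,7) (6,7)
{dgE, dgN} → row (1,8) (1,8) (1,8) (6,7) (6,7) (6,7)
{akE, akN, ahE, ahN, agE, agN} → row (9,8) (9,8) (9,8) (9,8) (9,8) (9,8)
{ekE, ekN, ehE, ehN, egE, egN} → row (5,9) (5,9) (5,9) (5,9) (5,9) (5,9)
That's 6 distinct rows out of 18 strategies.

6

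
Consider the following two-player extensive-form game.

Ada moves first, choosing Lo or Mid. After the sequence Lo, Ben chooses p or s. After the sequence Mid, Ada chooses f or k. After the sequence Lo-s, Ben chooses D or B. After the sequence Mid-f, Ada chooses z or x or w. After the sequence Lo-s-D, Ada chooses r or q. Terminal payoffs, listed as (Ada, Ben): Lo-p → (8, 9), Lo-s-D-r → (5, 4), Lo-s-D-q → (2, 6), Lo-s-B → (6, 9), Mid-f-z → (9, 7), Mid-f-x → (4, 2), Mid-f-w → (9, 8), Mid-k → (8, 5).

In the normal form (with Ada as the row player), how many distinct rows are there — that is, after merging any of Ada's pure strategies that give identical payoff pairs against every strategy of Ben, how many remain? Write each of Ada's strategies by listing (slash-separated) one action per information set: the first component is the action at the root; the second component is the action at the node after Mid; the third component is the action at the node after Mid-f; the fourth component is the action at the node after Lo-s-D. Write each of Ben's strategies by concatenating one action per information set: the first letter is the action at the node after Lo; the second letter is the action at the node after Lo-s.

6

Ada has 24 pure strategies: Lo/f/z/r, Lo/f/z/q, Lo/f/x/r, Lo/f/x/q, Lo/f/w/r, Lo/f/w/q, Lo/k/z/r, Lo/k/z/q, Lo/k/x/r, Lo/k/x/q, Lo/k/w/r, Lo/k/w/q, Mid/f/z/r, Mid/f/z/q, Mid/f/x/r, Mid/f/x/q, Mid/f/w/r, Mid/f/w/q, Mid/k/z/r, Mid/k/z/q, Mid/k/x/r, Mid/k/x/q, Mid/k/w/r, Mid/k/w/q. Columns: pD, pB, sD, sB.
{Lo/f/z/r, Lo/f/x/r, Lo/f/w/r, Lo/k/z/r, Lo/k/x/r, Lo/k/w/r} → row (8,9) (8,9) (5,4) (6,9)
{Lo/f/z/q, Lo/f/x/q, Lo/f/w/q, Lo/k/z/q, Lo/k/x/q, Lo/k/w/q} → row (8,9) (8,9) (2,6) (6,9)
{Mid/f/z/r, Mid/f/z/q} → row (9,7) (9,7) (9,7) (9,7)
{Mid/f/x/r, Mid/f/x/q} → row (4,2) (4,2) (4,2) (4,2)
{Mid/f/w/r, Mid/f/w/q} → row (9,8) (9,8) (9,8) (9,8)
{Mid/k/z/r, Mid/k/z/q, Mid/k/x/r, Mid/k/x/q, Mid/k/w/r, Mid/k/w/q} → row (8,5) (8,5) (8,5) (8,5)
That's 6 distinct rows out of 24 strategies.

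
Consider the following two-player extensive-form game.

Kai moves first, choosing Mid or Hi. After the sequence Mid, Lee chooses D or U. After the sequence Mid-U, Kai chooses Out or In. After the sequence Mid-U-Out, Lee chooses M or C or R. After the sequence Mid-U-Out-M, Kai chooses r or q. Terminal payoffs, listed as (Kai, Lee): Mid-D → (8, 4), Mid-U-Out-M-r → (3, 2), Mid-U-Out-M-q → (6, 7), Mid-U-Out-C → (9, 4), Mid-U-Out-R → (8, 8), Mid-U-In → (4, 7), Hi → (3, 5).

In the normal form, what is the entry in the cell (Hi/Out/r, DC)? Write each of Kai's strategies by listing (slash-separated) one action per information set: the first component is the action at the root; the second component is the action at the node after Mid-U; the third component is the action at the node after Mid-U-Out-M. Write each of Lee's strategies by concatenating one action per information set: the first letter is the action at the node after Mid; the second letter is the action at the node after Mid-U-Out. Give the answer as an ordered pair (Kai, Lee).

(3, 5)

Trace the play path from the root:
  Kai plays Hi
→ terminal payoff (3, 5).
(Kai's choice at the node after Mid-U is never reached on this path, so it doesn't affect the outcome.)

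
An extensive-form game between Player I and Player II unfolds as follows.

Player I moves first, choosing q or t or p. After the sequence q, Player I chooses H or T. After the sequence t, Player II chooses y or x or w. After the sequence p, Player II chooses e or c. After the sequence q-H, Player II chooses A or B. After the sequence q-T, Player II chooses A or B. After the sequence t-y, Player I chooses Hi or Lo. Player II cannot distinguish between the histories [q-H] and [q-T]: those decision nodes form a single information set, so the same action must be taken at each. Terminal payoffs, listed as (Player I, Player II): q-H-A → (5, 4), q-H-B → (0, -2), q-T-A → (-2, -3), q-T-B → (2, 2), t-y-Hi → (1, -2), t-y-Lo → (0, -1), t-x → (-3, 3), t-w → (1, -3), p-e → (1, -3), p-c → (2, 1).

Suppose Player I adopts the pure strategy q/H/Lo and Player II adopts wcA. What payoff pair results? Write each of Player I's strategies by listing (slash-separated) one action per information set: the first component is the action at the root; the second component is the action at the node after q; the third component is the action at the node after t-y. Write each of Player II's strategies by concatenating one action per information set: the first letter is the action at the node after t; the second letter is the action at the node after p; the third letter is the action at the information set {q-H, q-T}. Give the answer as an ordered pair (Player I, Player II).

Trace the play path from the root:
  Player I plays q
  Player I plays H at [q]
  Player II plays A at [q-H]
→ terminal payoff (5, 4).
(Player I's choice at the node after t-y is never reached on this path, so it doesn't affect the outcome.)

(5, 4)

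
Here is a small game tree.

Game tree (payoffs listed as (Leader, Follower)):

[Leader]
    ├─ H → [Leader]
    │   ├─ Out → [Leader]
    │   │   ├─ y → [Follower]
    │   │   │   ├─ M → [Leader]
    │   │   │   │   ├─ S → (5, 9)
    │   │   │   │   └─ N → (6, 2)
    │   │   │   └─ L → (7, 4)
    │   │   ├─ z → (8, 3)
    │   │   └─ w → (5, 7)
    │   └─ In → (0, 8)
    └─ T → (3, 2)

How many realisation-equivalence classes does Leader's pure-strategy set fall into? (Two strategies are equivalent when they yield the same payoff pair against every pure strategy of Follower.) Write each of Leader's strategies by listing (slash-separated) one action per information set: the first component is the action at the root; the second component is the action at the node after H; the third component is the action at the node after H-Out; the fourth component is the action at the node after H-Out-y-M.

Leader has 24 pure strategies: H/Out/y/S, H/Out/y/N, H/Out/z/S, H/Out/z/N, H/Out/w/S, H/Out/w/N, H/In/y/S, H/In/y/N, H/In/z/S, H/In/z/N, H/In/w/S, H/In/w/N, T/Out/y/S, T/Out/y/N, T/Out/z/S, T/Out/z/N, T/Out/w/S, T/Out/w/N, T/In/y/S, T/In/y/N, T/In/z/S, T/In/z/N, T/In/w/S, T/In/w/N. Columns: M, L.
{H/Out/y/S} → row (5,9) (7,4)
{H/Out/y/N} → row (6,2) (7,4)
{H/Out/z/S, H/Out/z/N} → row (8,3) (8,3)
{H/Out/w/S, H/Out/w/N} → row (5,7) (5,7)
{H/In/y/S, H/In/y/N, H/In/z/S, H/In/z/N, H/In/w/S, H/In/w/N} → row (0,8) (0,8)
{T/Out/y/S, T/Out/y/N, T/Out/z/S, T/Out/z/N, T/Out/w/S, T/Out/w/N, T/In/y/S, T/In/y/N, T/In/z/S, T/In/z/N, T/In/w/S, T/In/w/N} → row (3,2) (3,2)
That's 6 distinct rows out of 24 strategies.

6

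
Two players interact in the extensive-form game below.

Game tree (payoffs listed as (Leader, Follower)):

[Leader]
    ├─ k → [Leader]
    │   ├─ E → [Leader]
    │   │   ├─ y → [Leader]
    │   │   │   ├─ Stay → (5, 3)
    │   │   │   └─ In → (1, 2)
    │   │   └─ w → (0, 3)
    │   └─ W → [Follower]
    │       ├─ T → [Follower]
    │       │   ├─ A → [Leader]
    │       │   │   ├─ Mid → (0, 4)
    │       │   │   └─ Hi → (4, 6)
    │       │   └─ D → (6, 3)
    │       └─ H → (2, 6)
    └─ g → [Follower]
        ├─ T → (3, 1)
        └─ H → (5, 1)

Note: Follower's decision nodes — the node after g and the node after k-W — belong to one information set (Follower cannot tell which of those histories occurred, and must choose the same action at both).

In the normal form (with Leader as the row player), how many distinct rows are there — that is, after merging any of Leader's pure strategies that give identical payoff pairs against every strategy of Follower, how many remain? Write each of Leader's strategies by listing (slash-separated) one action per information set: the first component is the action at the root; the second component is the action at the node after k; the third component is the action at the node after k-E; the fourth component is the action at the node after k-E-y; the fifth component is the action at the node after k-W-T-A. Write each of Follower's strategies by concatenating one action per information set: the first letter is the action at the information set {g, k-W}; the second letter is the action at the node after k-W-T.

6

Leader has 32 pure strategies: k/E/y/Stay/Mid, k/E/y/Stay/Hi, k/E/y/In/Mid, k/E/y/In/Hi, k/E/w/Stay/Mid, k/E/w/Stay/Hi, k/E/w/In/Mid, k/E/w/In/Hi, k/W/y/Stay/Mid, k/W/y/Stay/Hi, k/W/y/In/Mid, k/W/y/In/Hi, k/W/w/Stay/Mid, k/W/w/Stay/Hi, k/W/w/In/Mid, k/W/w/In/Hi, g/E/y/Stay/Mid, g/E/y/Stay/Hi, g/E/y/In/Mid, g/E/y/In/Hi, g/E/w/Stay/Mid, g/E/w/Stay/Hi, g/E/w/In/Mid, g/E/w/In/Hi, g/W/y/Stay/Mid, g/W/y/Stay/Hi, g/W/y/In/Mid, g/W/y/In/Hi, g/W/w/Stay/Mid, g/W/w/Stay/Hi, g/W/w/In/Mid, g/W/w/In/Hi. Columns: TA, TD, HA, HD.
{k/E/y/Stay/Mid, k/E/y/Stay/Hi} → row (5,3) (5,3) (5,3) (5,3)
{k/E/y/In/Mid, k/E/y/In/Hi} → row (1,2) (1,2) (1,2) (1,2)
{k/E/w/Stay/Mid, k/E/w/Stay/Hi, k/E/w/In/Mid, k/E/w/In/Hi} → row (0,3) (0,3) (0,3) (0,3)
{k/W/y/Stay/Mid, k/W/y/In/Mid, k/W/w/Stay/Mid, k/W/w/In/Mid} → row (0,4) (6,3) (2,6) (2,6)
{k/W/y/Stay/Hi, k/W/y/In/Hi, k/W/w/Stay/Hi, k/W/w/In/Hi} → row (4,6) (6,3) (2,6) (2,6)
{g/E/y/Stay/Mid, g/E/y/Stay/Hi, g/E/y/In/Mid, g/E/y/In/Hi, g/E/w/Stay/Mid, g/E/w/Stay/Hi, g/E/w/In/Mid, g/E/w/In/Hi, g/W/y/Stay/Mid, g/W/y/Stay/Hi, g/W/y/In/Mid, g/W/y/In/Hi, g/W/w/Stay/Mid, g/W/w/Stay/Hi, g/W/w/In/Mid, g/W/w/In/Hi} → row (3,1) (3,1) (5,1) (5,1)
That's 6 distinct rows out of 32 strategies.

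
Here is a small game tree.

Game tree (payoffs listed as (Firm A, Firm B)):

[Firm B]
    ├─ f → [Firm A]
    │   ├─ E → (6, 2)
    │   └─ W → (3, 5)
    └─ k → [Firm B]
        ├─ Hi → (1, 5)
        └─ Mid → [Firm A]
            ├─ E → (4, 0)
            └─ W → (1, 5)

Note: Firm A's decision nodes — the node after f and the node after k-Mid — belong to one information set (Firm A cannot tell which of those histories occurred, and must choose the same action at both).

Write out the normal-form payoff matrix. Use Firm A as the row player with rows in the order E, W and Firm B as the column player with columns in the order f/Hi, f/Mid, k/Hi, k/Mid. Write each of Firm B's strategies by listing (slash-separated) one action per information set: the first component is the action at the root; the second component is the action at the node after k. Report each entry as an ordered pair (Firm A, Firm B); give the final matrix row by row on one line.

         f/Hi    f/Mid     k/Hi    k/Mid
   E    (6,2)    (6,2)    (1,5)    (4,0)
   W    (3,5)    (3,5)    (1,5)    (1,5)

E: (6,2) (6,2) (1,5) (4,0) | W: (3,5) (3,5) (1,5) (1,5)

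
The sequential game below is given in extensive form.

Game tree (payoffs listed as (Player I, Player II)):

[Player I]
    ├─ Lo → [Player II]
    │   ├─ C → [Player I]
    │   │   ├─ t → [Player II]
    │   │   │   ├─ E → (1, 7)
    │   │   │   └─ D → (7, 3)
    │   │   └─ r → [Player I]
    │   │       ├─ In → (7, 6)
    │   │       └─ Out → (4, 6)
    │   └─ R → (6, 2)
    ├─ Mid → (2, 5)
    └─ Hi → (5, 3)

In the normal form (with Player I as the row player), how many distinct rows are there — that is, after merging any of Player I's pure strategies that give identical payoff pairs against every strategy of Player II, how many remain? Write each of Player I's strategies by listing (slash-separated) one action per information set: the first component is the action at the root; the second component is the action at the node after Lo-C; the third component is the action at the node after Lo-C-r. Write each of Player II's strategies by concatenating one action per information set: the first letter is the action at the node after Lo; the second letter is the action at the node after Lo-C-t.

Player I has 12 pure strategies: Lo/t/In, Lo/t/Out, Lo/r/In, Lo/r/Out, Mid/t/In, Mid/t/Out, Mid/r/In, Mid/r/Out, Hi/t/In, Hi/t/Out, Hi/r/In, Hi/r/Out. Columns: CE, CD, RE, RD.
{Lo/t/In, Lo/t/Out} → row (1,7) (7,3) (6,2) (6,2)
{Lo/r/In} → row (7,6) (7,6) (6,2) (6,2)
{Lo/r/Out} → row (4,6) (4,6) (6,2) (6,2)
{Mid/t/In, Mid/t/Out, Mid/r/In, Mid/r/Out} → row (2,5) (2,5) (2,5) (2,5)
{Hi/t/In, Hi/t/Out, Hi/r/In, Hi/r/Out} → row (5,3) (5,3) (5,3) (5,3)
That's 5 distinct rows out of 12 strategies.

5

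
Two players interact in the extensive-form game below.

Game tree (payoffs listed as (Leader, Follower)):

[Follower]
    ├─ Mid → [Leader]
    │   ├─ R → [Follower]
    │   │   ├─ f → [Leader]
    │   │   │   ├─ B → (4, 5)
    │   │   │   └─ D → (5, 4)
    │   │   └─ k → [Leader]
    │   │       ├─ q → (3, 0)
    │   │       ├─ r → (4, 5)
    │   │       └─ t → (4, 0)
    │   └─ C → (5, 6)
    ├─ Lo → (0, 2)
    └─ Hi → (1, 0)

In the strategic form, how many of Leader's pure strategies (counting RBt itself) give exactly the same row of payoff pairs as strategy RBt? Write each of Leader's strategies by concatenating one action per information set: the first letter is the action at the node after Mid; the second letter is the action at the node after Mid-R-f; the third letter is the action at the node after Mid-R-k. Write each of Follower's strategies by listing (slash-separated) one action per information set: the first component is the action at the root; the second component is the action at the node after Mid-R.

1

Row for RBt (columns Mid/f, Mid/k, Lo/f, Lo/k, Hi/f, Hi/k): (4,5) (4,0) (0,2) (0,2) (1,0) (1,0).
Every one of Leader's information sets is on the play path for some reply by Follower when Leader follows RBt.
Changing the action at any of them therefore changes at least one column, so only RBt itself gives this row.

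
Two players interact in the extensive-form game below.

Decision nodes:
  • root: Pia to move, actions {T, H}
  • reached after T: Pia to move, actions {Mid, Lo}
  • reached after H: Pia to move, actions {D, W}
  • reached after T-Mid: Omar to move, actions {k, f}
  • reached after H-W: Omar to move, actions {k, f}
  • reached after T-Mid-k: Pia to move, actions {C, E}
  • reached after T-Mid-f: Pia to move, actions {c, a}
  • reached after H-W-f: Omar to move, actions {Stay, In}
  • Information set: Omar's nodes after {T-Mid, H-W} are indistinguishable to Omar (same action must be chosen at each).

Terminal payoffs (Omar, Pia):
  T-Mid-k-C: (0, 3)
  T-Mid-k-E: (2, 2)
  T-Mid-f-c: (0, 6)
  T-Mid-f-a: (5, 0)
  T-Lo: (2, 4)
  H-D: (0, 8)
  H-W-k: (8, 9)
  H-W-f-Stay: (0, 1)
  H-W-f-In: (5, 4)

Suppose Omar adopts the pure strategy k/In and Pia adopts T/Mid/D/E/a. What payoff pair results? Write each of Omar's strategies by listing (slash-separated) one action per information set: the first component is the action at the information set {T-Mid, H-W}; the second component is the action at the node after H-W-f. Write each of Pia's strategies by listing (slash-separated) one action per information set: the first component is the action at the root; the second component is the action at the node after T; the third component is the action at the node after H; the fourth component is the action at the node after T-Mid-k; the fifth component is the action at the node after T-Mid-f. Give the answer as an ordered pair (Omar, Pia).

Trace the play path from the root:
  Pia plays T
  Pia plays Mid at [T]
  Omar plays k at [T-Mid]
  Pia plays E at [T-Mid-k]
→ terminal payoff (2, 2).
(Omar's choice at the node after H-W-f is never reached on this path, so it doesn't affect the outcome.)

(2, 2)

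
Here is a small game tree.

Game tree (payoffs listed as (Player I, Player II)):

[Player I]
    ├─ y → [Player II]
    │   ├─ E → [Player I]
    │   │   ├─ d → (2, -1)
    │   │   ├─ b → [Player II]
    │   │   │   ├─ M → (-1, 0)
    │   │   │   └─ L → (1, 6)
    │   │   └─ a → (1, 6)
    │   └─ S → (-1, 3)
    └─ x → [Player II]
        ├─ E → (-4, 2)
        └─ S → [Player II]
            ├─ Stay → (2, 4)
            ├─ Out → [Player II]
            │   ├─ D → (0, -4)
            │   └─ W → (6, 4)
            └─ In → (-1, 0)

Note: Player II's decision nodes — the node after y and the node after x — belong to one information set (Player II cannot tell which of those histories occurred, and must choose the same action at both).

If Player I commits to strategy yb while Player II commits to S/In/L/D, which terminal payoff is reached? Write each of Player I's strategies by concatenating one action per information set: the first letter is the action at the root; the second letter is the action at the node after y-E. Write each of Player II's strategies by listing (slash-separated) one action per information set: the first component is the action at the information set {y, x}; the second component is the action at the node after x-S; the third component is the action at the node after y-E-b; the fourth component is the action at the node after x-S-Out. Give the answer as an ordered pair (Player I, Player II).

(-1, 3)

Trace the play path from the root:
  Player I plays y
  Player II plays S at [y]
→ terminal payoff (-1, 3).
(Player I's choice at the node after y-E is never reached on this path, so it doesn't affect the outcome.)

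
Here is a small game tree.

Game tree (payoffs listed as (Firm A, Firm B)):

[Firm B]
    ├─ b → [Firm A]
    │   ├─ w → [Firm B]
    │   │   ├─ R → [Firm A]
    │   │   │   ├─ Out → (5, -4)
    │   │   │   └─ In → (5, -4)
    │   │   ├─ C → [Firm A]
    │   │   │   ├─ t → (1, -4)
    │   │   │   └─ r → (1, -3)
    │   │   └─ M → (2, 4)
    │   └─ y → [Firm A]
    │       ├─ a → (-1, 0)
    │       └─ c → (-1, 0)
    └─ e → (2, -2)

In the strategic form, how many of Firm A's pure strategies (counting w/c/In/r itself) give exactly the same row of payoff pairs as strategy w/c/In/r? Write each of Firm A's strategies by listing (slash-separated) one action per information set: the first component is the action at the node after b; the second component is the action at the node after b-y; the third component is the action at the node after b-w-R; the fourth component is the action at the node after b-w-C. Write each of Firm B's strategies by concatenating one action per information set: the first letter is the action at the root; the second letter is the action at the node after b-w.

4

Row for w/c/In/r (columns bR, bC, bM, eR, eC, eM): (5,-4) (1,-3) (2,4) (2,-2) (2,-2) (2,-2).
Under w/c/In/r, Firm A's choice at the node after b-y can never be reached regardless of what Firm B does, so varying those choices leaves every outcome unchanged.
Holding the reachable choices fixed and varying the unreachable one freely already gives 2 equivalent strategies.
Checking the remaining rows, w/a/Out/r, w/c/Out/r also happen to give the same payoffs in every column, bringing the total to 4: w/a/Out/r, w/a/In/r, w/c/Out/r, w/c/In/r.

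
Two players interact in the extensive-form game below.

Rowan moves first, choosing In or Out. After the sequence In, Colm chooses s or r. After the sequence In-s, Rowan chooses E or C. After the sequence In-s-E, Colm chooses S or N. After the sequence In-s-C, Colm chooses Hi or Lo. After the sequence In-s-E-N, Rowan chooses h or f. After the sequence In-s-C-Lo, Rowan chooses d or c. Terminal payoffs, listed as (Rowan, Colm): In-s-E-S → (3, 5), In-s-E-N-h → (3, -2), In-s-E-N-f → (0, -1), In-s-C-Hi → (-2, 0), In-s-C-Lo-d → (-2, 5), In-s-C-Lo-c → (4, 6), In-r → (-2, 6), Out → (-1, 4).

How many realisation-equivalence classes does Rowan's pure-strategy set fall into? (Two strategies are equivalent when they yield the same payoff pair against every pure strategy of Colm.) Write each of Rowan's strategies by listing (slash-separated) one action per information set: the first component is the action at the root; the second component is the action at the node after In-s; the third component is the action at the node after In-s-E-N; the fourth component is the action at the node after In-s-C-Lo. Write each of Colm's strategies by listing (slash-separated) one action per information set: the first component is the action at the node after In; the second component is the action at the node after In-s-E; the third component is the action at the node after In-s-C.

Rowan has 16 pure strategies: In/E/h/d, In/E/h/c, In/E/f/d, In/E/f/c, In/C/h/d, In/C/h/c, In/C/f/d, In/C/f/c, Out/E/h/d, Out/E/h/c, Out/E/f/d, Out/E/f/c, Out/C/h/d, Out/C/h/c, Out/C/f/d, Out/C/f/c. Columns: s/S/Hi, s/S/Lo, s/N/Hi, s/N/Lo, r/S/Hi, r/S/Lo, r/N/Hi, r/N/Lo.
{In/E/h/d, In/E/h/c} → row (3,5) (3,5) (3,-2) (3,-2) (-2,6) (-2,6) (-2,6) (-2,6)
{In/E/f/d, In/E/f/c} → row (3,5) (3,5) (0,-1) (0,-1) (-2,6) (-2,6) (-2,6) (-2,6)
{In/C/h/d, In/C/f/d} → row (-2,0) (-2,5) (-2,0) (-2,5) (-2,6) (-2,6) (-2,6) (-2,6)
{In/C/h/c, In/C/f/c} → row (-2,0) (4,6) (-2,0) (4,6) (-2,6) (-2,6) (-2,6) (-2,6)
{Out/E/h/d, Out/E/h/c, Out/E/f/d, Out/E/f/c, Out/C/h/d, Out/C/h/c, Out/C/f/d, Out/C/f/c} → row (-1,4) (-1,4) (-1,4) (-1,4) (-1,4) (-1,4) (-1,4) (-1,4)
That's 5 distinct rows out of 16 strategies.

5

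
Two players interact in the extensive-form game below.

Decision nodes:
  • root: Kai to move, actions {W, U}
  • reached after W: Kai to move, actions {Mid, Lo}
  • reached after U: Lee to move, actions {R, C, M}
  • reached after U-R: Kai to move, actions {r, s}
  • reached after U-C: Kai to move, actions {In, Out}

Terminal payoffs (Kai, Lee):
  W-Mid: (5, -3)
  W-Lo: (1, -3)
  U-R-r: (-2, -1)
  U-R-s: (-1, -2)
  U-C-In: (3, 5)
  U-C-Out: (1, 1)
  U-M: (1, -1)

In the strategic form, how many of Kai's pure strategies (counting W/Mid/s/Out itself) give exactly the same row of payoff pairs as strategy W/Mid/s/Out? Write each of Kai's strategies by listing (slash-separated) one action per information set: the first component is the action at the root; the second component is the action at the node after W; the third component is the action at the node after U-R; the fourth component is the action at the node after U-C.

4

Row for W/Mid/s/Out (columns R, C, M): (5,-3) (5,-3) (5,-3).
Under W/Mid/s/Out, Kai's choice at the node after U-R and at the node after U-C can never be reached regardless of what Lee does, so varying those choices leaves every outcome unchanged.
Holding the reachable choices fixed and varying the unreachable ones freely already gives 2 × 2 = 4 equivalent strategies.
No other strategy reproduces this row, so those 4 are the full class: W/Mid/r/In, W/Mid/r/Out, W/Mid/s/In, W/Mid/s/Out.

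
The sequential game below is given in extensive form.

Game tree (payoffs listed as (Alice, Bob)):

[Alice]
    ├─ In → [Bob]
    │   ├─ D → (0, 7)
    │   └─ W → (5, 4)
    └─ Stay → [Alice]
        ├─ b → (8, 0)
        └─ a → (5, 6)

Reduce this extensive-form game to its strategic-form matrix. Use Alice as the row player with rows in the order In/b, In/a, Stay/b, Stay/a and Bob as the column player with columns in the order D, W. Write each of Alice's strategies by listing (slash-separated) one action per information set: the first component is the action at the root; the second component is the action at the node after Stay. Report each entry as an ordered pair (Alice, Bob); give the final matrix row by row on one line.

In/b: (0,7) (5,4) | In/a: (0,7) (5,4) | Stay/b: (8,0) (8,0) | Stay/a: (5,6) (5,6)

              D        W
  In/b    (0,7)    (5,4)
  In/a    (0,7)    (5,4)
Stay/b    (8,0)    (8,0)
Stay/a    (5,6)    (5,6)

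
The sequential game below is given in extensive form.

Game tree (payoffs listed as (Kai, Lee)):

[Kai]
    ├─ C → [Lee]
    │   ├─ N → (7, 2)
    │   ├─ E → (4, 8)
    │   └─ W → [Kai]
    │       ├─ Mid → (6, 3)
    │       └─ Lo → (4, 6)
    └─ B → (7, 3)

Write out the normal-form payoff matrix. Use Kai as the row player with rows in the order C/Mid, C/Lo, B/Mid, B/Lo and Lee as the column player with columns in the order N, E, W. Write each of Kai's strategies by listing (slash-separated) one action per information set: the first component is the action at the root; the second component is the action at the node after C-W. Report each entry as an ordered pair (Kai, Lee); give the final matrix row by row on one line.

Row C/Mid: N→(7,2), E→(4,8), W→(6,3)
Row C/Lo: N→(7,2), E→(4,8), W→(4,6)
Row B/Mid: N→(7,3), E→(7,3), W→(7,3)
Row B/Lo: N→(7,3), E→(7,3), W→(7,3)

C/Mid: (7,2) (4,8) (6,3) | C/Lo: (7,2) (4,8) (4,6) | B/Mid: (7,3) (7,3) (7,3) | B/Lo: (7,3) (7,3) (7,3)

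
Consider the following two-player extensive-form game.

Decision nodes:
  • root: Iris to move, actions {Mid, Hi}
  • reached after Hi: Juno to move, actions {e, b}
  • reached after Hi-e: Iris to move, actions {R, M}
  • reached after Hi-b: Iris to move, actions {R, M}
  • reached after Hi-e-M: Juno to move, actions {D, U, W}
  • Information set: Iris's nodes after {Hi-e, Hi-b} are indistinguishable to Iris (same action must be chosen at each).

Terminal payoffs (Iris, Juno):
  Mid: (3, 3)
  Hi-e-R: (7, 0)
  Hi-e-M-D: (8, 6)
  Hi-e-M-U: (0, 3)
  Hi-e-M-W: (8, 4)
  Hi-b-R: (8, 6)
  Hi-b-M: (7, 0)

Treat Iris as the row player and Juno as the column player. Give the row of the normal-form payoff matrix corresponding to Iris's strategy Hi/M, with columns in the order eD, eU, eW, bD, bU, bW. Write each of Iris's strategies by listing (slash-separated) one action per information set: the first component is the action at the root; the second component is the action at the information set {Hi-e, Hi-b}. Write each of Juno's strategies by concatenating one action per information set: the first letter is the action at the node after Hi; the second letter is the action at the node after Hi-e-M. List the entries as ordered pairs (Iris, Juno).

(8,6) (0,3) (8,4) (7,0) (7,0) (7,0)

vs eD: Iris plays Hi → Juno plays e at [Hi] → Iris plays M at [Hi-e] → Juno plays D at [Hi-e-M] → (8, 6)
vs eU: Iris plays Hi → Juno plays e at [Hi] → Iris plays M at [Hi-e] → Juno plays U at [Hi-e-M] → (0, 3)
vs eW: Iris plays Hi → Juno plays e at [Hi] → Iris plays M at [Hi-e] → Juno plays W at [Hi-e-M] → (8, 4)
vs bD: Iris plays Hi → Juno plays b at [Hi] → Iris plays M at [Hi-b] → (7, 0)
vs bU: Iris plays Hi → Juno plays b at [Hi] → Iris plays M at [Hi-b] → (7, 0)
vs bW: Iris plays Hi → Juno plays b at [Hi] → Iris plays M at [Hi-b] → (7, 0)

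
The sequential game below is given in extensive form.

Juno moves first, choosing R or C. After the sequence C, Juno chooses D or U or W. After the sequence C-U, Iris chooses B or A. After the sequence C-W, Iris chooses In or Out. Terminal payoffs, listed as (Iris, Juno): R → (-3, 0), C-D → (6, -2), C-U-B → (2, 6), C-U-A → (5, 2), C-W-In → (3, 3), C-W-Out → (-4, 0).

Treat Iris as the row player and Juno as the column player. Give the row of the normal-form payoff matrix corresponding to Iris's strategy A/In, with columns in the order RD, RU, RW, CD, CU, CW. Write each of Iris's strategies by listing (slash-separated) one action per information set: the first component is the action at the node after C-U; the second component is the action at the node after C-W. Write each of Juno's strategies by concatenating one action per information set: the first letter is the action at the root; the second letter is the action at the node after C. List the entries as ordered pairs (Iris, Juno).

vs RD: Juno plays R → (-3, 0)
vs RU: Juno plays R → (-3, 0)
vs RW: Juno plays R → (-3, 0)
vs CD: Juno plays C → Juno plays D at [C] → (6, -2)
vs CU: Juno plays C → Juno plays U at [C] → Iris plays A at [C-U] → (5, 2)
vs CW: Juno plays C → Juno plays W at [C] → Iris plays In at [C-W] → (3, 3)

(-3,0) (-3,0) (-3,0) (6,-2) (5,2) (3,3)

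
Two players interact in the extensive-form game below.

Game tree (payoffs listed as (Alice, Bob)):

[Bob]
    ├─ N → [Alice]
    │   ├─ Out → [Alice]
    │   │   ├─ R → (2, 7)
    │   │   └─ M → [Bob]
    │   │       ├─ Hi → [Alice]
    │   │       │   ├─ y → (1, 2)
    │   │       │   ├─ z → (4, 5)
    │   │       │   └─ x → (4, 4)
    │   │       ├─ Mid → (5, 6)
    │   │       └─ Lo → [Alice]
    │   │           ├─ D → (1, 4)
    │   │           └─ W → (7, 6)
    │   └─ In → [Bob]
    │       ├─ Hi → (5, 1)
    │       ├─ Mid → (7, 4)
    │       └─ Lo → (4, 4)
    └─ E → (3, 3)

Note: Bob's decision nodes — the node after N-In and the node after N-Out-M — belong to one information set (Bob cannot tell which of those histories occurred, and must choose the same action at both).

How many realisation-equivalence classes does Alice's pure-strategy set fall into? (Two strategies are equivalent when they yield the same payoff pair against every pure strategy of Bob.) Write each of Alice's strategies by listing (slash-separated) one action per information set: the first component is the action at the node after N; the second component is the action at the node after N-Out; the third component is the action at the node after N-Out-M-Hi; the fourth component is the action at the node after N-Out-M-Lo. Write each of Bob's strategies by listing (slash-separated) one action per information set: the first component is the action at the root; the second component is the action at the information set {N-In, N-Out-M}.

Alice has 24 pure strategies: Out/R/y/D, Out/R/y/W, Out/R/z/D, Out/R/z/W, Out/R/x/D, Out/R/x/W, Out/M/y/D, Out/M/y/W, Out/M/z/D, Out/M/z/W, Out/M/x/D, Out/M/x/W, In/R/y/D, In/R/y/W, In/R/z/D, In/R/z/W, In/R/x/D, In/R/x/W, In/M/y/D, In/M/y/W, In/M/z/D, In/M/z/W, In/M/x/D, In/M/x/W. Columns: N/Hi, N/Mid, N/Lo, E/Hi, E/Mid, E/Lo.
{Out/R/y/D, Out/R/y/W, Out/R/z/D, Out/R/z/W, Out/R/x/D, Out/R/x/W} → row (2,7) (2,7) (2,7) (3,3) (3,3) (3,3)
{Out/M/y/D} → row (1,2) (5,6) (1,4) (3,3) (3,3) (3,3)
{Out/M/y/W} → row (1,2) (5,6) (7,6) (3,3) (3,3) (3,3)
{Out/M/z/D} → row (4,5) (5,6) (1,4) (3,3) (3,3) (3,3)
{Out/M/z/W} → row (4,5) (5,6) (7,6) (3,3) (3,3) (3,3)
{Out/M/x/D} → row (4,4) (5,6) (1,4) (3,3) (3,3) (3,3)
{Out/M/x/W} → row (4,4) (5,6) (7,6) (3,3) (3,3) (3,3)
{In/R/y/D, In/R/y/W, In/R/z/D, In/R/z/W, In/R/x/D, In/R/x/W, In/M/y/D, In/M/y/W, In/M/z/D, In/M/z/W, In/M/x/D, In/M/x/W} → row (5,1) (7,4) (4,4) (3,3) (3,3) (3,3)
That's 8 distinct rows out of 24 strategies.

8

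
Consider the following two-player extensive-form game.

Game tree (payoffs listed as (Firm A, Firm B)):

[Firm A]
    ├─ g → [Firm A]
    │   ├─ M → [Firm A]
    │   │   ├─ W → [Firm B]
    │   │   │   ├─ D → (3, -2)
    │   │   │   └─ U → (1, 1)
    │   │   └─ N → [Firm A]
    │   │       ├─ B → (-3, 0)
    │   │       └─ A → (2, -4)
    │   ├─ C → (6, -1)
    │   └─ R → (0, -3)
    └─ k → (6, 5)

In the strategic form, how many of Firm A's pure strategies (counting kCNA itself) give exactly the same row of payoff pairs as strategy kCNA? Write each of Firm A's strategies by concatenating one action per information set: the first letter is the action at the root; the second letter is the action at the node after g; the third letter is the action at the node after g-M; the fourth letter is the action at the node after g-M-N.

Row for kCNA (columns D, U): (6,5) (6,5).
Under kCNA, Firm A's choice at the node after g and at the node after g-M and at the node after g-M-N can never be reached regardless of what Firm B does, so varying those choices leaves every outcome unchanged.
Holding the reachable choices fixed and varying the unreachable ones freely already gives 3 × 2 × 2 = 12 equivalent strategies.
No other strategy reproduces this row, so those 12 are the full class: kMWB, kMWA, kMNB, kMNA, kCWB, kCWA, kCNB, kCNA, kRWB, kRWA, kRNB, kRNA.

12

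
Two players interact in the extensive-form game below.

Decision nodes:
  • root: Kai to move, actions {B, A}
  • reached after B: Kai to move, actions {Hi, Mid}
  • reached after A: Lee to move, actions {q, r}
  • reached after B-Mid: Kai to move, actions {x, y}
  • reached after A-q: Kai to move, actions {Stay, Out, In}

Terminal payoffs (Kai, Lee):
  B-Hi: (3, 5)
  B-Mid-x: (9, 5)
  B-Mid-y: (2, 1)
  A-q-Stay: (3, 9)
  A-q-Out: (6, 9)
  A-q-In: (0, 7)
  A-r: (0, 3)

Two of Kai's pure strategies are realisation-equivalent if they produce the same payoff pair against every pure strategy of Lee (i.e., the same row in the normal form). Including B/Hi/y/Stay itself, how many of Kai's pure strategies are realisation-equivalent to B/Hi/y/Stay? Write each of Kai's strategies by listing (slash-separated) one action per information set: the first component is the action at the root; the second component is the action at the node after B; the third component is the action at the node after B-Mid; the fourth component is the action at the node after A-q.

6

Row for B/Hi/y/Stay (columns q, r): (3,5) (3,5).
Under B/Hi/y/Stay, Kai's choice at the node after B-Mid and at the node after A-q can never be reached regardless of what Lee does, so varying those choices leaves every outcome unchanged.
Holding the reachable choices fixed and varying the unreachable ones freely already gives 2 × 3 = 6 equivalent strategies.
No other strategy reproduces this row, so those 6 are the full class: B/Hi/x/Stay, B/Hi/x/Out, B/Hi/x/In, B/Hi/y/Stay, B/Hi/y/Out, B/Hi/y/In.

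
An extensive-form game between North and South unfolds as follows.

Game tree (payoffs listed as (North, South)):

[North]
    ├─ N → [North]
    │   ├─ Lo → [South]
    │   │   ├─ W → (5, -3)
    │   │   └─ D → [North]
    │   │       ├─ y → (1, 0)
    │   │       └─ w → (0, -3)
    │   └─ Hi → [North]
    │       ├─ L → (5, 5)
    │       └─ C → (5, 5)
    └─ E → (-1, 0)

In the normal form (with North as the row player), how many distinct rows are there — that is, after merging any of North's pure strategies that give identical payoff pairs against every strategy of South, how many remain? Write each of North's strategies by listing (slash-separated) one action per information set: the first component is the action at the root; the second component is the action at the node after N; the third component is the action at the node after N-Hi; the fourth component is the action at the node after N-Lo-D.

4

North has 16 pure strategies: N/Lo/L/y, N/Lo/L/w, N/Lo/C/y, N/Lo/C/w, N/Hi/L/y, N/Hi/L/w, N/Hi/C/y, N/Hi/C/w, E/Lo/L/y, E/Lo/L/w, E/Lo/C/y, E/Lo/C/w, E/Hi/L/y, E/Hi/L/w, E/Hi/C/y, E/Hi/C/w. Columns: W, D.
{N/Lo/L/y, N/Lo/C/y} → row (5,-3) (1,0)
{N/Lo/L/w, N/Lo/C/w} → row (5,-3) (0,-3)
{N/Hi/L/y, N/Hi/L/w, N/Hi/C/y, N/Hi/C/w} → row (5,5) (5,5)
{E/Lo/L/y, E/Lo/L/w, E/Lo/C/y, E/Lo/C/w, E/Hi/L/y, E/Hi/L/w, E/Hi/C/y, E/Hi/C/w} → row (-1,0) (-1,0)
That's 4 distinct rows out of 16 strategies.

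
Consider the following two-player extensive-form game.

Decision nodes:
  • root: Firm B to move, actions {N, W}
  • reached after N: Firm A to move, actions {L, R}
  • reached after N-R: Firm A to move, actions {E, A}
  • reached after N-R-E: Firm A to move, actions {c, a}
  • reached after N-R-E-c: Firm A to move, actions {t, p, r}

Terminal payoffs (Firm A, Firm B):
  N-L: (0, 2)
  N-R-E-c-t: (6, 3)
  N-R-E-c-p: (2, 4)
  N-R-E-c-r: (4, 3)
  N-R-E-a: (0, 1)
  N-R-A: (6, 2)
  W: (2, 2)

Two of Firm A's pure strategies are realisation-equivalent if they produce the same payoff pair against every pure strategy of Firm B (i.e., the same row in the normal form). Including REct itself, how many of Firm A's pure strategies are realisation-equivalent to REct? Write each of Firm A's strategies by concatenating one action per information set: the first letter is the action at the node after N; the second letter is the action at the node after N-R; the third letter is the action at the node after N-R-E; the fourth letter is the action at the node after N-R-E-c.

1

Row for REct (columns N, W): (6,3) (2,2).
Every one of Firm A's information sets is on the play path for some reply by Firm B when Firm A follows REct.
Changing the action at any of them therefore changes at least one column, so only REct itself gives this row.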